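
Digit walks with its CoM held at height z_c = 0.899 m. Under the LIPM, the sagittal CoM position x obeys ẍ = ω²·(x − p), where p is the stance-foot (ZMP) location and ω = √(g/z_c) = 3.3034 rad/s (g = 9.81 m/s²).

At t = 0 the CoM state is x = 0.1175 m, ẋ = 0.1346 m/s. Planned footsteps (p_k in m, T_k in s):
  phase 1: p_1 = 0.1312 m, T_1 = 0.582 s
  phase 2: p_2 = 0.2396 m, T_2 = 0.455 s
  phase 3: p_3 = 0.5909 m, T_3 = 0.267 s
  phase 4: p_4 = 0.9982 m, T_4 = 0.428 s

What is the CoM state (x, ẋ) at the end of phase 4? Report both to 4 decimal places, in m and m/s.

x = 0.0568, ẋ = -2.6572

phase 1: p=0.1312, T=0.582, ωT=1.922579, cosh=3.492400, sinh=3.346171; start (x,ẋ)=(0.117500, 0.134600) → end (x,ẋ)=(0.219697, 0.318641)
phase 2: p=0.2396, T=0.455, ωT=1.503047, cosh=2.358908, sinh=2.136457; start (x,ẋ)=(0.219697, 0.318641) → end (x,ẋ)=(0.398730, 0.611177)
phase 3: p=0.5909, T=0.267, ωT=0.882008, cosh=1.414848, sinh=1.000897; start (x,ẋ)=(0.398730, 0.611177) → end (x,ẋ)=(0.504189, 0.229337)
phase 4: p=0.9982, T=0.428, ωT=1.413855, cosh=2.177490, sinh=1.934286; start (x,ẋ)=(0.504189, 0.229337) → end (x,ẋ)=(0.056782, -2.657217)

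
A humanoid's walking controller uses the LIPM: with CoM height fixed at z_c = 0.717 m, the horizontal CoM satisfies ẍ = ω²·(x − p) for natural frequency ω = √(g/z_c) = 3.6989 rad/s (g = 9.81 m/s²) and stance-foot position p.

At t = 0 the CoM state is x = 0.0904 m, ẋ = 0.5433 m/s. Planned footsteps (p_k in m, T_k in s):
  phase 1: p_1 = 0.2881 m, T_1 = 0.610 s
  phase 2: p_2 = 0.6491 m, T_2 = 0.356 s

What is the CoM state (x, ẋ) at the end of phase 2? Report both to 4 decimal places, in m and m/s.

phase 1: p=0.2881, T=0.610, ωT=2.256329, cosh=4.826354, sinh=4.721620; start (x,ẋ)=(0.090400, 0.543300) → end (x,ẋ)=(0.027448, -0.830633)
phase 2: p=0.6491, T=0.356, ωT=1.316808, cosh=1.999741, sinh=1.731752; start (x,ẋ)=(0.027448, -0.830633) → end (x,ẋ)=(-0.982928, -5.643087)

x = -0.9829, ẋ = -5.6431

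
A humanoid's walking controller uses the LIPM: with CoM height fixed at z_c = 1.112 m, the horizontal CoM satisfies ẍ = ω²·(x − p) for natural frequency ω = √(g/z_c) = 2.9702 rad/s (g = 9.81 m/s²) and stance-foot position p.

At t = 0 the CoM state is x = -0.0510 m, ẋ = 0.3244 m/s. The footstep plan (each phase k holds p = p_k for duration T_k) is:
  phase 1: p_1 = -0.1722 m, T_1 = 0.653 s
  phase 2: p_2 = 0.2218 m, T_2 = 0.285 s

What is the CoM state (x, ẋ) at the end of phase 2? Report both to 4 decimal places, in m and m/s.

phase 1: p=-0.1722, T=0.653, ωT=1.939541, cosh=3.549662, sinh=3.405892; start (x,ẋ)=(-0.051000, 0.324400) → end (x,ẋ)=(0.630005, 2.377592)
phase 2: p=0.2218, T=0.285, ωT=0.846507, cosh=1.380200, sinh=0.951289; start (x,ẋ)=(0.630005, 2.377592) → end (x,ẋ)=(1.546694, 4.434941)

x = 1.5467, ẋ = 4.4349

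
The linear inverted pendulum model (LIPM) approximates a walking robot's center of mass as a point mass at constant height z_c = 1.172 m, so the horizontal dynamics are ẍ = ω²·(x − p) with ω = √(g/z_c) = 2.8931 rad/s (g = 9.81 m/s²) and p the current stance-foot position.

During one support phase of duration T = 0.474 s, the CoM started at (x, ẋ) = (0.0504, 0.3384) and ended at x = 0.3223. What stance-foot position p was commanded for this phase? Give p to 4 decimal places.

p = -0.0009

ωT = 2.8931·0.474 = 1.371329; cosh(ωT) = 2.097178, sinh(ωT) = 1.843408
x(T) = p + (x₀−p)·cosh(ωT) + (ẋ₀/ω)·sinh(ωT) ⇒ p·(1 − cosh) = x(T) − x₀·cosh − (ẋ₀/ω)·sinh
numerator   = 0.3223 − (0.0504)·2.097178 − (0.3384/2.8931)·1.843408 = 0.000983
denominator = 1 − 2.097178 = -1.097178
p = 0.000983 / -1.097178 = -0.0009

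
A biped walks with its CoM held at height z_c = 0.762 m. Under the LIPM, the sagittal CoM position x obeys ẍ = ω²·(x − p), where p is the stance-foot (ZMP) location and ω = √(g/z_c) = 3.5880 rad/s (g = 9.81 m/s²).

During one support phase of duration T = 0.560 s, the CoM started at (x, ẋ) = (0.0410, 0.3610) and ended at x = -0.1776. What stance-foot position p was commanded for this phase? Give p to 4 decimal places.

ωT = 3.5880·0.560 = 2.009280; cosh(ωT) = 3.796015, sinh(ωT) = 3.661930
x(T) = p + (x₀−p)·cosh(ωT) + (ẋ₀/ω)·sinh(ωT) ⇒ p·(1 − cosh) = x(T) − x₀·cosh − (ẋ₀/ω)·sinh
numerator   = -0.1776 − (0.0410)·3.796015 − (0.3610/3.5880)·3.661930 = -0.701675
denominator = 1 − 3.796015 = -2.796015
p = -0.701675 / -2.796015 = 0.2510

p = 0.2510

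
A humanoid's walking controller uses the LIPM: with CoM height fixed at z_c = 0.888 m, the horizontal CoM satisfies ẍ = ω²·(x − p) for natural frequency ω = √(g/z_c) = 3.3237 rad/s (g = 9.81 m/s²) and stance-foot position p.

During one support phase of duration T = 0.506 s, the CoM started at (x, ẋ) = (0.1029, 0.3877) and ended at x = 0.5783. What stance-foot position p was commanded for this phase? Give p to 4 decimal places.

ωT = 3.3237·0.506 = 1.681792; cosh(ωT) = 2.780610, sinh(ωT) = 2.594570
x(T) = p + (x₀−p)·cosh(ωT) + (ẋ₀/ω)·sinh(ωT) ⇒ p·(1 − cosh) = x(T) − x₀·cosh − (ẋ₀/ω)·sinh
numerator   = 0.5783 − (0.1029)·2.780610 − (0.3877/3.3237)·2.594570 = -0.010474
denominator = 1 − 2.780610 = -1.780610
p = -0.010474 / -1.780610 = 0.0059

p = 0.0059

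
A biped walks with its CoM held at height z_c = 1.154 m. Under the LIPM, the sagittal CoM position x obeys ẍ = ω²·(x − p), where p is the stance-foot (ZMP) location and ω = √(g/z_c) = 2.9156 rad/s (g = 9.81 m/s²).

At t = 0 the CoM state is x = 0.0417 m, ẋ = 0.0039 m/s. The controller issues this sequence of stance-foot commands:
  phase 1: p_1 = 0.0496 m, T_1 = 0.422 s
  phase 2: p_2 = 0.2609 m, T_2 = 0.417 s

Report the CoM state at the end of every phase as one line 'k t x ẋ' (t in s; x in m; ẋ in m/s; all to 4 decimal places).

1 0.4220 0.0370 -0.0288
2 0.8390 -0.1651 -1.0569

phase 1: p=0.0496, T=0.422, ωT=1.230383, cosh=1.857361, sinh=1.565180; start (x,ẋ)=(0.041700, 0.003900) → end (x,ẋ)=(0.037020, -0.028807)
phase 2: p=0.2609, T=0.417, ωT=1.215805, cosh=1.834740, sinh=1.538269; start (x,ẋ)=(0.037020, -0.028807) → end (x,ẋ)=(-0.165060, -1.056949)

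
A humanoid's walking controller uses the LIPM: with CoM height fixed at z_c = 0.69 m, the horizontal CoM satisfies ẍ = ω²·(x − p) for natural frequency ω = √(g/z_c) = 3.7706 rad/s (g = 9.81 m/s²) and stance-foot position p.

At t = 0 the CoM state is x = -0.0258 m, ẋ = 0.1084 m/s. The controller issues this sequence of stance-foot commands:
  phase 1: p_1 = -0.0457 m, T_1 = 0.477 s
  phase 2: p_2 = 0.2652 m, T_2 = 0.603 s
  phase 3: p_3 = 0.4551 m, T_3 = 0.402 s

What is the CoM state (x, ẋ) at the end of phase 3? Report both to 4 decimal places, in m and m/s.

x = -0.3778, ẋ = -2.9567

phase 1: p=-0.0457, T=0.477, ωT=1.798576, cosh=3.103287, sinh=2.937753; start (x,ẋ)=(-0.025800, 0.108400) → end (x,ẋ)=(0.100512, 0.556830)
phase 2: p=0.2652, T=0.603, ωT=2.273672, cosh=4.908970, sinh=4.806037; start (x,ẋ)=(0.100512, 0.556830) → end (x,ẋ)=(0.166493, -0.250951)
phase 3: p=0.4551, T=0.402, ωT=1.515781, cosh=2.386307, sinh=2.166670; start (x,ẋ)=(0.166493, -0.250951) → end (x,ẋ)=(-0.377808, -2.956666)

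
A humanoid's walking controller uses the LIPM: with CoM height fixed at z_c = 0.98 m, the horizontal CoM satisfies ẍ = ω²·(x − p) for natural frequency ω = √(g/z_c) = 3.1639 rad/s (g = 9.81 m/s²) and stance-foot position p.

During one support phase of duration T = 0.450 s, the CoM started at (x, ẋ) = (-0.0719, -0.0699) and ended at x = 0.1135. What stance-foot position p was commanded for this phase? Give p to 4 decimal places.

p = -0.2629

ωT = 3.1639·0.450 = 1.423755; cosh(ωT) = 2.196746, sinh(ωT) = 1.955938
x(T) = p + (x₀−p)·cosh(ωT) + (ẋ₀/ω)·sinh(ωT) ⇒ p·(1 − cosh) = x(T) − x₀·cosh − (ẋ₀/ω)·sinh
numerator   = 0.1135 − (-0.0719)·2.196746 − (-0.0699/3.1639)·1.955938 = 0.314659
denominator = 1 − 2.196746 = -1.196746
p = 0.314659 / -1.196746 = -0.2629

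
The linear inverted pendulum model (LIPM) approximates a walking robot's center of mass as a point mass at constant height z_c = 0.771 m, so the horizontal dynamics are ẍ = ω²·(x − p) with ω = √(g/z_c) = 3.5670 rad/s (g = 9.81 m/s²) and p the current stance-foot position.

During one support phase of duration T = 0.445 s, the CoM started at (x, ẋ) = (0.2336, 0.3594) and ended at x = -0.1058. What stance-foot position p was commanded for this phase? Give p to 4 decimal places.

ωT = 3.5670·0.445 = 1.587315; cosh(ωT) = 2.547537, sinh(ωT) = 2.343063
x(T) = p + (x₀−p)·cosh(ωT) + (ẋ₀/ω)·sinh(ωT) ⇒ p·(1 − cosh) = x(T) − x₀·cosh − (ẋ₀/ω)·sinh
numerator   = -0.1058 − (0.2336)·2.547537 − (0.3594/3.5670)·2.343063 = -0.936984
denominator = 1 − 2.547537 = -1.547537
p = -0.936984 / -1.547537 = 0.6055

p = 0.6055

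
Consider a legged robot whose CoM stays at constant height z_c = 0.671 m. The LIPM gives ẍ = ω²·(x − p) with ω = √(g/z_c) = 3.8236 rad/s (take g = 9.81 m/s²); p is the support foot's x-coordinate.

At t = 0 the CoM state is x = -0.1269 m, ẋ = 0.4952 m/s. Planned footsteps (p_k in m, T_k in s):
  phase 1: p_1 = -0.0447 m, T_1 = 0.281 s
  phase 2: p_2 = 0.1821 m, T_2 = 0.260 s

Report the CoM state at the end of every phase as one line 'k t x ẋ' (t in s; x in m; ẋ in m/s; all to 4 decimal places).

phase 1: p=-0.0447, T=0.281, ωT=1.074432, cosh=1.634910, sinh=1.293418; start (x,ẋ)=(-0.126900, 0.495200) → end (x,ẋ)=(-0.011577, 0.403086)
phase 2: p=0.1821, T=0.260, ωT=0.994136, cosh=1.536216, sinh=1.166173; start (x,ẋ)=(-0.011577, 0.403086) → end (x,ẋ)=(0.007509, -0.244375)

1 0.2810 -0.0116 0.4031
2 0.5410 0.0075 -0.2444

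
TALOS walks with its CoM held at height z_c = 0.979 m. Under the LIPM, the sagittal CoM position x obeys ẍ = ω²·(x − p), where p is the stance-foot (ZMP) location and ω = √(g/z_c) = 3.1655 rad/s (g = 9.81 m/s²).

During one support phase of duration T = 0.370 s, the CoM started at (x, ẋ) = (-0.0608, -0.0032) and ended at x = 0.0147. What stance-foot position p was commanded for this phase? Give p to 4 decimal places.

ωT = 3.1655·0.370 = 1.171235; cosh(ωT) = 1.767979, sinh(ωT) = 1.457995
x(T) = p + (x₀−p)·cosh(ωT) + (ẋ₀/ω)·sinh(ωT) ⇒ p·(1 − cosh) = x(T) − x₀·cosh − (ẋ₀/ω)·sinh
numerator   = 0.0147 − (-0.0608)·1.767979 − (-0.0032/3.1655)·1.457995 = 0.123667
denominator = 1 − 1.767979 = -0.767979
p = 0.123667 / -0.767979 = -0.1610

p = -0.1610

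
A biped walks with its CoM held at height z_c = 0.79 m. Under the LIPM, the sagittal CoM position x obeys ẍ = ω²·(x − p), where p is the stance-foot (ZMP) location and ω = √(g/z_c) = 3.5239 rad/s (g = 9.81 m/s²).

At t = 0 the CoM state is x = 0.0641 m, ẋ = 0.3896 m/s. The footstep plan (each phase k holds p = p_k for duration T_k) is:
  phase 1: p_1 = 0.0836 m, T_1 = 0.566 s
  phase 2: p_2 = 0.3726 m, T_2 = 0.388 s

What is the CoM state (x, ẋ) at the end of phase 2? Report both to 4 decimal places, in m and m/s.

phase 1: p=0.0836, T=0.566, ωT=1.994527, cosh=3.742404, sinh=3.606326; start (x,ẋ)=(0.064100, 0.389600) → end (x,ẋ)=(0.409336, 1.210228)
phase 2: p=0.3726, T=0.388, ωT=1.367273, cosh=2.089718, sinh=1.834917; start (x,ẋ)=(0.409336, 1.210228) → end (x,ẋ)=(1.079541, 2.766572)

x = 1.0795, ẋ = 2.7666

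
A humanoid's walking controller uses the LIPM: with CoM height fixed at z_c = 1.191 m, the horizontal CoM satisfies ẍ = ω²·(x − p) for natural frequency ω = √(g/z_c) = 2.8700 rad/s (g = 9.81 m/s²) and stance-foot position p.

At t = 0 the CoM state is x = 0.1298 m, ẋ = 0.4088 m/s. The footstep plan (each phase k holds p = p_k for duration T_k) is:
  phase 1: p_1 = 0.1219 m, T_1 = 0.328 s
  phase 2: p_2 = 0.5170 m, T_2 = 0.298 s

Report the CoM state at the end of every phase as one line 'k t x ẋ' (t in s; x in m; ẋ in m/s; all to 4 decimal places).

1 0.3280 0.2884 0.6283
2 0.6260 0.4104 0.2403

phase 1: p=0.1219, T=0.328, ωT=0.941360, cosh=1.476781, sinh=1.086684; start (x,ẋ)=(0.129800, 0.408800) → end (x,ẋ)=(0.288353, 0.628347)
phase 2: p=0.5170, T=0.298, ωT=0.855260, cosh=1.388579, sinh=0.963407; start (x,ẋ)=(0.288353, 0.628347) → end (x,ẋ)=(0.410430, 0.240305)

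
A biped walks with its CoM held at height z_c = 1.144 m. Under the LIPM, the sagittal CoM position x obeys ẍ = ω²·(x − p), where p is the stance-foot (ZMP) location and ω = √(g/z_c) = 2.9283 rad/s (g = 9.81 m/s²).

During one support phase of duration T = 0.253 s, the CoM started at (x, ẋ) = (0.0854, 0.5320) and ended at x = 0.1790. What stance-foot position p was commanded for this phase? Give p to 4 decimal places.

ωT = 2.9283·0.253 = 0.740860; cosh(ωT) = 1.287221, sinh(ωT) = 0.810517
x(T) = p + (x₀−p)·cosh(ωT) + (ẋ₀/ω)·sinh(ωT) ⇒ p·(1 − cosh) = x(T) − x₀·cosh − (ẋ₀/ω)·sinh
numerator   = 0.1790 − (0.0854)·1.287221 − (0.5320/2.9283)·0.810517 = -0.078180
denominator = 1 − 1.287221 = -0.287221
p = -0.078180 / -0.287221 = 0.2722

p = 0.2722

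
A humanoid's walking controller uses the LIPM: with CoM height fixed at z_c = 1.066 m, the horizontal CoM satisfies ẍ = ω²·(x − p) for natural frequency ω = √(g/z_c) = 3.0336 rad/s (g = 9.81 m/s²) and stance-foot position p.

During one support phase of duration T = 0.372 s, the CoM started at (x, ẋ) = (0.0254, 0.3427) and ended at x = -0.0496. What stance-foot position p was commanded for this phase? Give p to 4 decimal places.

p = 0.3525

ωT = 3.0336·0.372 = 1.128499; cosh(ωT) = 1.707266, sinh(ωT) = 1.383748
x(T) = p + (x₀−p)·cosh(ωT) + (ẋ₀/ω)·sinh(ωT) ⇒ p·(1 − cosh) = x(T) − x₀·cosh − (ẋ₀/ω)·sinh
numerator   = -0.0496 − (0.0254)·1.707266 − (0.3427/3.0336)·1.383748 = -0.249284
denominator = 1 − 1.707266 = -0.707266
p = -0.249284 / -0.707266 = 0.3525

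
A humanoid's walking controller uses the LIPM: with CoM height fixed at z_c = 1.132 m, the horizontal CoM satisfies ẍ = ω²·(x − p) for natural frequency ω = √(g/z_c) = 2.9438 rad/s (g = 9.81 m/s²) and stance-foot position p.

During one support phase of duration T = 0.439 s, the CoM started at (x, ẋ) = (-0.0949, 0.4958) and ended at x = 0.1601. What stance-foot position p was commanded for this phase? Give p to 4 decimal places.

ωT = 2.9438·0.439 = 1.292328; cosh(ωT) = 1.957942, sinh(ωT) = 1.683312
x(T) = p + (x₀−p)·cosh(ωT) + (ẋ₀/ω)·sinh(ωT) ⇒ p·(1 − cosh) = x(T) − x₀·cosh − (ẋ₀/ω)·sinh
numerator   = 0.1601 − (-0.0949)·1.957942 − (0.4958/2.9438)·1.683312 = 0.062402
denominator = 1 − 1.957942 = -0.957942
p = 0.062402 / -0.957942 = -0.0651

p = -0.0651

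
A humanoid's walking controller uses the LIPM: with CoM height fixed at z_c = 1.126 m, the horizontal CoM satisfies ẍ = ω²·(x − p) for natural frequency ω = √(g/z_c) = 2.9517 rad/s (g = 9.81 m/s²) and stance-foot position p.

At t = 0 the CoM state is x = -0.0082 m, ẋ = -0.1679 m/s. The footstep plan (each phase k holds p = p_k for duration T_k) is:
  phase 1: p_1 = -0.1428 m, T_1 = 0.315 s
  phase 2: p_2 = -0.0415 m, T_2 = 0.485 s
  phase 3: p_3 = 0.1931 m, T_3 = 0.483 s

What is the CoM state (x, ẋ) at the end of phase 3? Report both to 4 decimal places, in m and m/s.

phase 1: p=-0.1428, T=0.315, ωT=0.929786, cosh=1.464302, sinh=1.069664; start (x,ẋ)=(-0.008200, -0.167900) → end (x,ẋ)=(-0.006550, 0.179120)
phase 2: p=-0.0415, T=0.485, ωT=1.431574, cosh=2.212108, sinh=1.973176; start (x,ẋ)=(-0.006550, 0.179120) → end (x,ẋ)=(0.155552, 0.599789)
phase 3: p=0.1931, T=0.483, ωT=1.425671, cosh=2.200498, sinh=1.960151; start (x,ẋ)=(0.155552, 0.599789) → end (x,ẋ)=(0.508781, 1.102592)

x = 0.5088, ẋ = 1.1026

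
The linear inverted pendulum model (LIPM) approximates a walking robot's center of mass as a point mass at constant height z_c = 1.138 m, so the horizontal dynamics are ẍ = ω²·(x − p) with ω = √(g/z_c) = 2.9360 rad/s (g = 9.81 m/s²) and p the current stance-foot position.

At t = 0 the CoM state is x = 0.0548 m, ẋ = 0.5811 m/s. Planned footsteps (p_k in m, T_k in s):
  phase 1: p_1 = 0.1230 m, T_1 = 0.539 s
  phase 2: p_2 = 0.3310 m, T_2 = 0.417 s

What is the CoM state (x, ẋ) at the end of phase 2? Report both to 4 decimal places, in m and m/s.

phase 1: p=0.1230, T=0.539, ωT=1.582504, cosh=2.536294, sinh=2.330834; start (x,ẋ)=(0.054800, 0.581100) → end (x,ẋ)=(0.411349, 1.007125)
phase 2: p=0.3310, T=0.417, ωT=1.224312, cosh=1.847892, sinh=1.553932; start (x,ẋ)=(0.411349, 1.007125) → end (x,ẋ)=(1.012516, 2.227639)

x = 1.0125, ẋ = 2.2276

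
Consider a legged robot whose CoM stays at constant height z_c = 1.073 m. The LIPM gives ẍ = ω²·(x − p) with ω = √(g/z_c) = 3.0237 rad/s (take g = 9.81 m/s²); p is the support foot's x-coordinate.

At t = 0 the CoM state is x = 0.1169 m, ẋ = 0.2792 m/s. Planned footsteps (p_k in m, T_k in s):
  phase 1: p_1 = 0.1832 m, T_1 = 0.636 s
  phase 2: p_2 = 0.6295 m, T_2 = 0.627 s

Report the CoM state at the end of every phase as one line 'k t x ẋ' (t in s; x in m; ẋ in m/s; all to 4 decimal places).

phase 1: p=0.1832, T=0.636, ωT=1.923073, cosh=3.494055, sinh=3.347898; start (x,ẋ)=(0.116900, 0.279200) → end (x,ẋ)=(0.260680, 0.304383)
phase 2: p=0.6295, T=0.627, ωT=1.895860, cosh=3.404230, sinh=3.254041; start (x,ẋ)=(0.260680, 0.304383) → end (x,ẋ)=(-0.298479, -2.592724)

1 0.6360 0.2607 0.3044
2 1.2630 -0.2985 -2.5927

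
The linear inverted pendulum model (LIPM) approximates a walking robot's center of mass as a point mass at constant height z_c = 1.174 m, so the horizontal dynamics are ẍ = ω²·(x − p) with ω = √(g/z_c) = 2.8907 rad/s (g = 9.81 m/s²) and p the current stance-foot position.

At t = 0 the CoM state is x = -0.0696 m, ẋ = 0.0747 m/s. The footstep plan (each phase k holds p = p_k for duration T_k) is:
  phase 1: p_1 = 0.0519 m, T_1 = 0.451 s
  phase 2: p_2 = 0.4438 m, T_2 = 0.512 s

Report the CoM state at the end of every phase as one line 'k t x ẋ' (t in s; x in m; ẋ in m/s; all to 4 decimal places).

phase 1: p=0.0519, T=0.451, ωT=1.303706, cosh=1.977221, sinh=1.705698; start (x,ẋ)=(-0.069600, 0.074700) → end (x,ẋ)=(-0.144255, -0.451377)
phase 2: p=0.4438, T=0.512, ωT=1.480038, cosh=2.310372, sinh=2.082743; start (x,ẋ)=(-0.144255, -0.451377) → end (x,ẋ)=(-1.240041, -4.583281)

1 0.4510 -0.1443 -0.4514
2 0.9630 -1.2400 -4.5833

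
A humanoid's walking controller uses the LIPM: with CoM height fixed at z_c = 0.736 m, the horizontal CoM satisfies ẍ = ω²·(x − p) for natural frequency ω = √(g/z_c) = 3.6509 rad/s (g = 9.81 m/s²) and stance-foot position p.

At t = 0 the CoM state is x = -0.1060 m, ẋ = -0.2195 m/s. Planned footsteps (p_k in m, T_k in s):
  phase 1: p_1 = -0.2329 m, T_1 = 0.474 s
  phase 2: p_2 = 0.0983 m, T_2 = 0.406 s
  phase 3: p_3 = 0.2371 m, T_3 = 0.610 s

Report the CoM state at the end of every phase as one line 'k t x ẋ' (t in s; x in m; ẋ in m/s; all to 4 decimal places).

1 0.4740 -0.0279 0.6275
2 0.8800 0.1650 0.4906
3 1.4900 0.5147 1.0948

phase 1: p=-0.2329, T=0.474, ωT=1.730527, cosh=2.910408, sinh=2.733217; start (x,ẋ)=(-0.106000, -0.219500) → end (x,ẋ)=(-0.027896, 0.627463)
phase 2: p=0.0983, T=0.406, ωT=1.482265, cosh=2.315016, sinh=2.087893; start (x,ẋ)=(-0.027896, 0.627463) → end (x,ẋ)=(0.164990, 0.490632)
phase 3: p=0.2371, T=0.610, ωT=2.227049, cosh=4.690154, sinh=4.582308; start (x,ẋ)=(0.164990, 0.490632) → end (x,ẋ)=(0.514695, 1.094776)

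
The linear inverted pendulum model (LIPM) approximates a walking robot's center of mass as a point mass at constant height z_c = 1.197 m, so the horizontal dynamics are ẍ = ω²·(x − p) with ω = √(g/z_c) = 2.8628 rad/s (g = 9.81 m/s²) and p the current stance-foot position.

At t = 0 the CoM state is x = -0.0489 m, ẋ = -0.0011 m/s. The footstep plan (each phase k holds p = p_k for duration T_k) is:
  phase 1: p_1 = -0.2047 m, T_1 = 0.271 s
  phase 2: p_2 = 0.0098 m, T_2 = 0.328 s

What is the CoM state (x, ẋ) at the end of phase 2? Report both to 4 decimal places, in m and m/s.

x = 0.1394, ẋ = 0.5305

phase 1: p=-0.2047, T=0.271, ωT=0.775819, cosh=1.316348, sinh=0.856022; start (x,ẋ)=(-0.048900, -0.001100) → end (x,ẋ)=(0.000058, 0.380358)
phase 2: p=0.0098, T=0.328, ωT=0.938998, cosh=1.474219, sinh=1.083200; start (x,ẋ)=(0.000058, 0.380358) → end (x,ẋ)=(0.139355, 0.530522)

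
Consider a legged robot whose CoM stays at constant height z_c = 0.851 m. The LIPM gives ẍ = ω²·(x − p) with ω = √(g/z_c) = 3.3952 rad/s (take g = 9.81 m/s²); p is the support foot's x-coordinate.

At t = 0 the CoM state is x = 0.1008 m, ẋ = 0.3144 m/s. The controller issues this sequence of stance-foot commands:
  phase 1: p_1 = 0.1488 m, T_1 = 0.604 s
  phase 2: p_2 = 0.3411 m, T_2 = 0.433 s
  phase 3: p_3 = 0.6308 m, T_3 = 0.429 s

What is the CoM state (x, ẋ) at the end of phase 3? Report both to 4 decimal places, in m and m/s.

x = 1.4108, ẋ = 2.9158

phase 1: p=0.1488, T=0.604, ωT=2.050701, cosh=3.950996, sinh=3.822351; start (x,ẋ)=(0.100800, 0.314400) → end (x,ẋ)=(0.313107, 0.619266)
phase 2: p=0.3411, T=0.433, ωT=1.470122, cosh=2.289831, sinh=2.059933; start (x,ẋ)=(0.313107, 0.619266) → end (x,ẋ)=(0.652721, 1.222234)
phase 3: p=0.6308, T=0.429, ωT=1.456541, cosh=2.262066, sinh=2.029025; start (x,ẋ)=(0.652721, 1.222234) → end (x,ẋ)=(1.410814, 2.915789)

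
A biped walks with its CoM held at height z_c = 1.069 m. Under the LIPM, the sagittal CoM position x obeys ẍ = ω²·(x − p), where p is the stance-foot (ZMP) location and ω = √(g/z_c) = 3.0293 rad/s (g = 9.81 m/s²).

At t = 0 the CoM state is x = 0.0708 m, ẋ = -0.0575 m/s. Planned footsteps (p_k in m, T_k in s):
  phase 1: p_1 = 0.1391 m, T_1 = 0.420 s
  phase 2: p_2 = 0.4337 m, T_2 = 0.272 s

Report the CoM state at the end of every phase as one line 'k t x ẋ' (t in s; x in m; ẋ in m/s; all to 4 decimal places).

phase 1: p=0.1391, T=0.420, ωT=1.272306, cosh=1.924629, sinh=1.644444; start (x,ẋ)=(0.070800, -0.057500) → end (x,ẋ)=(-0.023566, -0.450904)
phase 2: p=0.4337, T=0.272, ωT=0.823970, cosh=1.359109, sinh=0.920422; start (x,ẋ)=(-0.023566, -0.450904) → end (x,ẋ)=(-0.324776, -1.887791)

1 0.4200 -0.0236 -0.4509
2 0.6920 -0.3248 -1.8878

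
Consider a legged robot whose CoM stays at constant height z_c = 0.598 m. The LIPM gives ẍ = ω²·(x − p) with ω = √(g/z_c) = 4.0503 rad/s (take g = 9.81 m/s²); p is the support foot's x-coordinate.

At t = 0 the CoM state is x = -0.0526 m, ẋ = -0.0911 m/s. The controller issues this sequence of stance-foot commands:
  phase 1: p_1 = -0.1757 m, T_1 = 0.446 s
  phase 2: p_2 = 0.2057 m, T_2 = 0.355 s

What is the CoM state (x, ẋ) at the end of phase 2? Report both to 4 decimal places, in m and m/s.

x = 0.6501, ẋ = 2.1436

phase 1: p=-0.1757, T=0.446, ωT=1.806434, cosh=3.126467, sinh=2.962228; start (x,ẋ)=(-0.052600, -0.091100) → end (x,ẋ)=(0.142541, 1.192122)
phase 2: p=0.2057, T=0.355, ωT=1.437856, cosh=2.224547, sinh=1.987111; start (x,ẋ)=(0.142541, 1.192122) → end (x,ẋ)=(0.650065, 2.143604)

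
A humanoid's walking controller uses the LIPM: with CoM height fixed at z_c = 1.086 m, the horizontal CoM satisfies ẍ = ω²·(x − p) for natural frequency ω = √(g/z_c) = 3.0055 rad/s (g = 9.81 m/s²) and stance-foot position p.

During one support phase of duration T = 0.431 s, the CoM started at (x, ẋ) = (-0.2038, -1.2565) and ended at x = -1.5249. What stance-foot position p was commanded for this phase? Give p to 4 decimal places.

p = 0.4346

ωT = 3.0055·0.431 = 1.295370; cosh(ωT) = 1.963073, sinh(ωT) = 1.689276
x(T) = p + (x₀−p)·cosh(ωT) + (ẋ₀/ω)·sinh(ωT) ⇒ p·(1 − cosh) = x(T) − x₀·cosh − (ẋ₀/ω)·sinh
numerator   = -1.5249 − (-0.2038)·1.963073 − (-1.2565/3.0055)·1.689276 = -0.418595
denominator = 1 − 1.963073 = -0.963073
p = -0.418595 / -0.963073 = 0.4346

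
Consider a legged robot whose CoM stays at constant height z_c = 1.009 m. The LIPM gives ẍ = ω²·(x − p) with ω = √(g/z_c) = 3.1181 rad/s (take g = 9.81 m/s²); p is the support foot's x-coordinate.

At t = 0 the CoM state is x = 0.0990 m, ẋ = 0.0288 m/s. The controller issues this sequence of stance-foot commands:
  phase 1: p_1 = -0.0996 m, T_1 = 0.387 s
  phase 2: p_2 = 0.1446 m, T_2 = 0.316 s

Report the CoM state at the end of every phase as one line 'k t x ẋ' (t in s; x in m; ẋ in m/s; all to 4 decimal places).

1 0.3870 0.2761 0.9947
2 0.7030 0.7129 1.9905

phase 1: p=-0.0996, T=0.387, ωT=1.206705, cosh=1.820817, sinh=1.521635; start (x,ẋ)=(0.099000, 0.028800) → end (x,ẋ)=(0.276069, 0.994719)
phase 2: p=0.1446, T=0.316, ωT=0.985320, cosh=1.525994, sinh=1.152674; start (x,ẋ)=(0.276069, 0.994719) → end (x,ẋ)=(0.712940, 1.990454)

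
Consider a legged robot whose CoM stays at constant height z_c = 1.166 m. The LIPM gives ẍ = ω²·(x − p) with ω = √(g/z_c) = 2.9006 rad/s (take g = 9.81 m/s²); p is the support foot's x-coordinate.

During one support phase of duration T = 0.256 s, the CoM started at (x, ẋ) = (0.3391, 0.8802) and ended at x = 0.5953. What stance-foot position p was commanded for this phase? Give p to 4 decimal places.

p = 0.3059

ωT = 2.9006·0.256 = 0.742554; cosh(ωT) = 1.288596, sinh(ωT) = 0.812699
x(T) = p + (x₀−p)·cosh(ωT) + (ẋ₀/ω)·sinh(ωT) ⇒ p·(1 − cosh) = x(T) − x₀·cosh − (ẋ₀/ω)·sinh
numerator   = 0.5953 − (0.3391)·1.288596 − (0.8802/2.9006)·0.812699 = -0.088280
denominator = 1 − 1.288596 = -0.288596
p = -0.088280 / -0.288596 = 0.3059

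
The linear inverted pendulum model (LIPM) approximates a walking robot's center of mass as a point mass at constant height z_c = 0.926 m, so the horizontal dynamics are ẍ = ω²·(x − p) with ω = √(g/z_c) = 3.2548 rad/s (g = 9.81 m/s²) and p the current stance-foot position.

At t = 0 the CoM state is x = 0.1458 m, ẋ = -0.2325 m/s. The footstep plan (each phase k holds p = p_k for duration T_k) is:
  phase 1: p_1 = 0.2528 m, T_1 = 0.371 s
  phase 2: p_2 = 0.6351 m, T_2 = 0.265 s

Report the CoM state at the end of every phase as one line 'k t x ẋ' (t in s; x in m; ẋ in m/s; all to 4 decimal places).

1 0.3710 -0.0510 -0.9541
2 0.6360 -0.6077 -3.5054

phase 1: p=0.2528, T=0.371, ωT=1.207531, cosh=1.822074, sinh=1.523140; start (x,ẋ)=(0.145800, -0.232500) → end (x,ẋ)=(-0.050964, -0.954087)
phase 2: p=0.6351, T=0.265, ωT=0.862522, cosh=1.395612, sinh=0.973516; start (x,ẋ)=(-0.050964, -0.954087) → end (x,ẋ)=(-0.607749, -3.505398)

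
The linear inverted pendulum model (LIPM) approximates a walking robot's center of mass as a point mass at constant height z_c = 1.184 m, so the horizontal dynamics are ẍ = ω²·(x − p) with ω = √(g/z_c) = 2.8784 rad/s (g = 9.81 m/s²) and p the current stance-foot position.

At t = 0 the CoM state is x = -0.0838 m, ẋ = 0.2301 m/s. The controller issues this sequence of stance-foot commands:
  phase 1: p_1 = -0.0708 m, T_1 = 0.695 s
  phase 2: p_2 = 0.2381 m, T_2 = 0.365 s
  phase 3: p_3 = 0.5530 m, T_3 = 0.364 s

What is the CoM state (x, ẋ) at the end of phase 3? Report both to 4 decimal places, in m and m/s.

phase 1: p=-0.0708, T=0.695, ωT=2.000488, cosh=3.763966, sinh=3.628697; start (x,ẋ)=(-0.083800, 0.230100) → end (x,ẋ)=(0.170347, 0.730306)
phase 2: p=0.2381, T=0.365, ωT=1.050616, cosh=1.604567, sinh=1.254845; start (x,ẋ)=(0.170347, 0.730306) → end (x,ẋ)=(0.447765, 0.927106)
phase 3: p=0.5530, T=0.364, ωT=1.047738, cosh=1.600962, sinh=1.250231; start (x,ẋ)=(0.447765, 0.927106) → end (x,ẋ)=(0.787210, 1.105554)

x = 0.7872, ẋ = 1.1056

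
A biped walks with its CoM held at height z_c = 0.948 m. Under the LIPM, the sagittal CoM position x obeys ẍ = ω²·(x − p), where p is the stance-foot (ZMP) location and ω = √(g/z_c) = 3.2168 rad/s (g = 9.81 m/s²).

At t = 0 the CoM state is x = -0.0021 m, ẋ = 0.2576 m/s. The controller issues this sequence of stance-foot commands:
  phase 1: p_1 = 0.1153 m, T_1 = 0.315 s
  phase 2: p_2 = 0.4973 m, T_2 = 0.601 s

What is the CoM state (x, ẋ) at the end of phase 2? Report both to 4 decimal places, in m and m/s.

phase 1: p=0.1153, T=0.315, ωT=1.013292, cosh=1.558838, sinh=1.195816; start (x,ẋ)=(-0.002100, 0.257600) → end (x,ẋ)=(0.028053, -0.050046)
phase 2: p=0.4973, T=0.601, ωT=1.933297, cosh=3.528466, sinh=3.383795; start (x,ẋ)=(0.028053, -0.050046) → end (x,ẋ)=(-1.211067, -5.284337)

x = -1.2111, ẋ = -5.2843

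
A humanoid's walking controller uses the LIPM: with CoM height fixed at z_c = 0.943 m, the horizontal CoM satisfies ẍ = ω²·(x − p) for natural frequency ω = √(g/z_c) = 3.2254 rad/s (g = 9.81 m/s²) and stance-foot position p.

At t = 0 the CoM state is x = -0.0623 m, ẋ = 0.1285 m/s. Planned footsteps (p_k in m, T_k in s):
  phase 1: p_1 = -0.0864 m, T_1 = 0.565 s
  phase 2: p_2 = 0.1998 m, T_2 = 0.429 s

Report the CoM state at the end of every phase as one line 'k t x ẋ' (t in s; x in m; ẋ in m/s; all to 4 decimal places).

1 0.5650 0.1101 0.6420
2 0.9940 0.3818 0.8203

phase 1: p=-0.0864, T=0.565, ωT=1.822351, cosh=3.174015, sinh=3.012370; start (x,ẋ)=(-0.062300, 0.128500) → end (x,ẋ)=(0.110107, 0.642019)
phase 2: p=0.1998, T=0.429, ωT=1.383697, cosh=2.120136, sinh=1.869486; start (x,ẋ)=(0.110107, 0.642019) → end (x,ẋ)=(0.381761, 0.820331)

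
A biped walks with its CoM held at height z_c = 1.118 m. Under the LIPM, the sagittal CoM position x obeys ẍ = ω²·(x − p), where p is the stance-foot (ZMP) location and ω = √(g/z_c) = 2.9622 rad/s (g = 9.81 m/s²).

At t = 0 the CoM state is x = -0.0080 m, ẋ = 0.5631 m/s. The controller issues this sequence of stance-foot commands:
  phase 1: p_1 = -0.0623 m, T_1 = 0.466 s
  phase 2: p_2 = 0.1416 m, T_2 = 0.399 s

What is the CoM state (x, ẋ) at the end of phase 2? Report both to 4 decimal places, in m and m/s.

x = 1.3570, ẋ = 3.8167

phase 1: p=-0.0623, T=0.466, ωT=1.380385, cosh=2.113957, sinh=1.862476; start (x,ẋ)=(-0.008000, 0.563100) → end (x,ẋ)=(0.406536, 1.489944)
phase 2: p=0.1416, T=0.399, ωT=1.181918, cosh=1.783656, sinh=1.476966; start (x,ẋ)=(0.406536, 1.489944) → end (x,ẋ)=(1.357046, 3.816658)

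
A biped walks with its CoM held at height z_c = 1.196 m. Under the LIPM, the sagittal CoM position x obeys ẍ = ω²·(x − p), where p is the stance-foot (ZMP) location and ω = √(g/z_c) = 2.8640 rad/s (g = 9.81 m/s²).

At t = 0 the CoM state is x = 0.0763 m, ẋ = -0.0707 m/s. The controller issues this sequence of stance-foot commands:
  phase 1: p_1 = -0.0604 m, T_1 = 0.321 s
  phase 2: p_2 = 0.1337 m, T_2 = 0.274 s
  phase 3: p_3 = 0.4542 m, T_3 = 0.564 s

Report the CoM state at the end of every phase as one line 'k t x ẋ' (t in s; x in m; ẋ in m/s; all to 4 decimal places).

1 0.3210 0.1122 0.3101
2 0.5950 0.1992 0.3572
3 1.1590 0.0889 -0.8301

phase 1: p=-0.0604, T=0.321, ωT=0.919344, cosh=1.453213, sinh=1.054432; start (x,ẋ)=(0.076300, -0.070700) → end (x,ẋ)=(0.112225, 0.310077)
phase 2: p=0.1337, T=0.274, ωT=0.784736, cosh=1.324034, sinh=0.867794; start (x,ẋ)=(0.112225, 0.310077) → end (x,ẋ)=(0.199220, 0.357179)
phase 3: p=0.4542, T=0.564, ωT=1.615296, cosh=2.614104, sinh=2.415272; start (x,ẋ)=(0.199220, 0.357179) → end (x,ẋ)=(0.088872, -0.830082)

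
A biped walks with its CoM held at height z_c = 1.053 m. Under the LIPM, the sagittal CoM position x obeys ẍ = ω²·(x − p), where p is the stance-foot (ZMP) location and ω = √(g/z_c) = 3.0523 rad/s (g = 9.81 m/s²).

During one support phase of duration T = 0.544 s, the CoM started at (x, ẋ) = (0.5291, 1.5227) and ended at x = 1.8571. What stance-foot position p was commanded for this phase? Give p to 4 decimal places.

ωT = 3.0523·0.544 = 1.660451; cosh(ωT) = 2.725869, sinh(ωT) = 2.535816
x(T) = p + (x₀−p)·cosh(ωT) + (ẋ₀/ω)·sinh(ωT) ⇒ p·(1 − cosh) = x(T) − x₀·cosh − (ẋ₀/ω)·sinh
numerator   = 1.8571 − (0.5291)·2.725869 − (1.5227/3.0523)·2.535816 = -0.850199
denominator = 1 − 2.725869 = -1.725869
p = -0.850199 / -1.725869 = 0.4926

p = 0.4926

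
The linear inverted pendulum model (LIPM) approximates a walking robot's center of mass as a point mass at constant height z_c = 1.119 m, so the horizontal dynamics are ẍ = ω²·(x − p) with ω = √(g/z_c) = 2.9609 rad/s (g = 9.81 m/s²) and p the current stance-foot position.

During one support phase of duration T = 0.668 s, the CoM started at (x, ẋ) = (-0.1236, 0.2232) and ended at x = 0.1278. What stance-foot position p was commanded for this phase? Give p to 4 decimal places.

p = -0.1177

ωT = 2.9609·0.668 = 1.977881; cosh(ωT) = 3.682888, sinh(ωT) = 3.544526
x(T) = p + (x₀−p)·cosh(ωT) + (ẋ₀/ω)·sinh(ωT) ⇒ p·(1 − cosh) = x(T) − x₀·cosh − (ẋ₀/ω)·sinh
numerator   = 0.1278 − (-0.1236)·3.682888 − (0.2232/2.9609)·3.544526 = 0.315810
denominator = 1 − 3.682888 = -2.682888
p = 0.315810 / -2.682888 = -0.1177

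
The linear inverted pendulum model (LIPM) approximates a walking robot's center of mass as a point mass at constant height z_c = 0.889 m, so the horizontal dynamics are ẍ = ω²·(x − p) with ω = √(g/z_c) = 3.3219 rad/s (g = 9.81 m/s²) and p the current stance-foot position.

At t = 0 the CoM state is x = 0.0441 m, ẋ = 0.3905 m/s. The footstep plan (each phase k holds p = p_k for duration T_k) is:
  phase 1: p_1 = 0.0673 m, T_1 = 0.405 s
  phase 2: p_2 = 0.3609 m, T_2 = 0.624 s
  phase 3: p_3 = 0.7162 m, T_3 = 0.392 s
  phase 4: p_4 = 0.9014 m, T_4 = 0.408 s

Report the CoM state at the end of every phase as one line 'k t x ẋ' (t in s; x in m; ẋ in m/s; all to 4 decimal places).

1 0.4050 0.2301 0.6626
2 1.0290 0.6130 0.9756
3 1.4210 1.0126 1.3430
4 1.8290 1.8631 3.4457

phase 1: p=0.0673, T=0.405, ωT=1.345370, cosh=2.050024, sinh=1.789581; start (x,ẋ)=(0.044100, 0.390500) → end (x,ẋ)=(0.230110, 0.662615)
phase 2: p=0.3609, T=0.624, ωT=2.072866, cosh=4.036695, sinh=3.910870; start (x,ẋ)=(0.230110, 0.662615) → end (x,ẋ)=(0.613038, 0.975619)
phase 3: p=0.7162, T=0.392, ωT=1.302185, cosh=1.974630, sinh=1.702693; start (x,ẋ)=(0.613038, 0.975619) → end (x,ẋ)=(1.012563, 1.342985)
phase 4: p=0.9014, T=0.408, ωT=1.355335, cosh=2.067961, sinh=1.810100; start (x,ẋ)=(1.012563, 1.342985) → end (x,ẋ)=(1.863071, 3.445657)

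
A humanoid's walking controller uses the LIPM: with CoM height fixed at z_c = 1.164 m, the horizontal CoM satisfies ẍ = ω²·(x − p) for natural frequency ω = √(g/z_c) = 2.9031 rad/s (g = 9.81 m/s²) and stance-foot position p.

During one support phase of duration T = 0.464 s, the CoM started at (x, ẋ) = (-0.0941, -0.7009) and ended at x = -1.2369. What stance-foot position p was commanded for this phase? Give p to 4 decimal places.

p = 0.5801

ωT = 2.9031·0.464 = 1.347038; cosh(ωT) = 2.053014, sinh(ωT) = 1.793005
x(T) = p + (x₀−p)·cosh(ωT) + (ẋ₀/ω)·sinh(ωT) ⇒ p·(1 − cosh) = x(T) − x₀·cosh − (ẋ₀/ω)·sinh
numerator   = -1.2369 − (-0.0941)·2.053014 − (-0.7009/2.9031)·1.793005 = -0.610823
denominator = 1 − 2.053014 = -1.053014
p = -0.610823 / -1.053014 = 0.5801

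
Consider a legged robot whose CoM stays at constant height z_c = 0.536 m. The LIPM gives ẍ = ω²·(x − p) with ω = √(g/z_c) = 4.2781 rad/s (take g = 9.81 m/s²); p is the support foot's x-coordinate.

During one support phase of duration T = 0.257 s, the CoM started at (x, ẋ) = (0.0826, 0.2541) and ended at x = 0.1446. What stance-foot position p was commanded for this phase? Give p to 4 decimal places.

p = 0.1085

ωT = 4.2781·0.257 = 1.099472; cosh(ωT) = 1.667813, sinh(ωT) = 1.334766
x(T) = p + (x₀−p)·cosh(ωT) + (ẋ₀/ω)·sinh(ωT) ⇒ p·(1 − cosh) = x(T) − x₀·cosh − (ẋ₀/ω)·sinh
numerator   = 0.1446 − (0.0826)·1.667813 − (0.2541/4.2781)·1.334766 = -0.072441
denominator = 1 − 1.667813 = -0.667813
p = -0.072441 / -0.667813 = 0.1085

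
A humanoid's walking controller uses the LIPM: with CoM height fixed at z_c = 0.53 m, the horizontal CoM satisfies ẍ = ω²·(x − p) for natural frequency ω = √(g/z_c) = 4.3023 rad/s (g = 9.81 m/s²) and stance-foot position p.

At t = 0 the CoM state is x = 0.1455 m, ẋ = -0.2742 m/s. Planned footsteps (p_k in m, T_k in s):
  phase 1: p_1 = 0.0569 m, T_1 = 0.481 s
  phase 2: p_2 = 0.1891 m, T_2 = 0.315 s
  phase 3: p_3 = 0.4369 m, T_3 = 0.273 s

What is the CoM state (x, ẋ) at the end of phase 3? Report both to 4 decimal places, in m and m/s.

x = 0.3994, ẋ = 0.2068

phase 1: p=0.0569, T=0.481, ωT=2.069406, cosh=4.023190, sinh=3.896929; start (x,ẋ)=(0.145500, -0.274200) → end (x,ẋ)=(0.164990, 0.382288)
phase 2: p=0.1891, T=0.315, ωT=1.355225, cosh=2.067760, sinh=1.809871; start (x,ẋ)=(0.164990, 0.382288) → end (x,ẋ)=(0.300066, 0.602746)
phase 3: p=0.4369, T=0.273, ωT=1.174528, cosh=1.772790, sinh=1.463825; start (x,ẋ)=(0.300066, 0.602746) → end (x,ẋ)=(0.399401, 0.206785)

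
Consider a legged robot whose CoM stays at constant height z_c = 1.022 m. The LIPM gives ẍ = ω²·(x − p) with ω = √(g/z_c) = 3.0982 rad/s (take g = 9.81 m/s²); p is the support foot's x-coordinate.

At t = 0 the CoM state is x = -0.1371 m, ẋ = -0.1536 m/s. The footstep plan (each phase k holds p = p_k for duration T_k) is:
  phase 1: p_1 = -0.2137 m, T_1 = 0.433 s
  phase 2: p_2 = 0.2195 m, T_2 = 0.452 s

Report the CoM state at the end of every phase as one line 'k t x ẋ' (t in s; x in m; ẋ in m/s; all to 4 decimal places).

phase 1: p=-0.2137, T=0.433, ωT=1.341521, cosh=2.043151, sinh=1.781704; start (x,ẋ)=(-0.137100, -0.153600) → end (x,ẋ)=(-0.145526, 0.109010)
phase 2: p=0.2195, T=0.452, ωT=1.400386, cosh=2.151634, sinh=1.905133; start (x,ẋ)=(-0.145526, 0.109010) → end (x,ẋ)=(-0.498872, -1.920013)

1 0.4330 -0.1455 0.1090
2 0.8850 -0.4989 -1.9200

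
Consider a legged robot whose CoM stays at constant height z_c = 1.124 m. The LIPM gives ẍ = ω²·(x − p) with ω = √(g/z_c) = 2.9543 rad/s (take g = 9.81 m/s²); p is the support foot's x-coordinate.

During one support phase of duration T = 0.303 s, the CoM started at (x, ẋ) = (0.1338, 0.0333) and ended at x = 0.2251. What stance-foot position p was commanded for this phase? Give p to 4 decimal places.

p = -0.0526

ωT = 2.9543·0.303 = 0.895153; cosh(ωT) = 1.428128, sinh(ωT) = 1.019582
x(T) = p + (x₀−p)·cosh(ωT) + (ẋ₀/ω)·sinh(ωT) ⇒ p·(1 − cosh) = x(T) − x₀·cosh − (ẋ₀/ω)·sinh
numerator   = 0.2251 − (0.1338)·1.428128 − (0.0333/2.9543)·1.019582 = 0.022524
denominator = 1 − 1.428128 = -0.428128
p = 0.022524 / -0.428128 = -0.0526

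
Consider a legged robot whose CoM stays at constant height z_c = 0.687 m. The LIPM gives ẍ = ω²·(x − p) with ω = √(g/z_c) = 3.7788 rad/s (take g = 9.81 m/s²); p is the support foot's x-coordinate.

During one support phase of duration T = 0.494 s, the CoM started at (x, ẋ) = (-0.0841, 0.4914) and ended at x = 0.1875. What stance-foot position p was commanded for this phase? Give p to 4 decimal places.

ωT = 3.7788·0.494 = 1.866727; cosh(ωT) = 3.310863, sinh(ωT) = 3.156234
x(T) = p + (x₀−p)·cosh(ωT) + (ẋ₀/ω)·sinh(ωT) ⇒ p·(1 − cosh) = x(T) − x₀·cosh − (ẋ₀/ω)·sinh
numerator   = 0.1875 − (-0.0841)·3.310863 − (0.4914/3.7788)·3.156234 = 0.055503
denominator = 1 − 3.310863 = -2.310863
p = 0.055503 / -2.310863 = -0.0240

p = -0.0240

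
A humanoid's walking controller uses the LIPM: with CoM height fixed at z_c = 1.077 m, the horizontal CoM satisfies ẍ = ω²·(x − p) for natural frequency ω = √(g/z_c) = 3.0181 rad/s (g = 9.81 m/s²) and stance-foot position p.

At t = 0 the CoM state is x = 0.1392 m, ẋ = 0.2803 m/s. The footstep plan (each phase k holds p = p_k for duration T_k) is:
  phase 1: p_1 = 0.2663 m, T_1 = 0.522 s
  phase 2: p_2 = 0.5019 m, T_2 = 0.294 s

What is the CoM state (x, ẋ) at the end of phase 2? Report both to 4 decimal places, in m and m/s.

x = -0.0429, ẋ = -1.2950

phase 1: p=0.2663, T=0.522, ωT=1.575448, cosh=2.519911, sinh=2.312996; start (x,ẋ)=(0.139200, 0.280300) → end (x,ẋ)=(0.160834, -0.180935)
phase 2: p=0.5019, T=0.294, ωT=0.887321, cosh=1.420186, sinh=1.008429; start (x,ẋ)=(0.160834, -0.180935) → end (x,ẋ)=(-0.042932, -1.295010)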